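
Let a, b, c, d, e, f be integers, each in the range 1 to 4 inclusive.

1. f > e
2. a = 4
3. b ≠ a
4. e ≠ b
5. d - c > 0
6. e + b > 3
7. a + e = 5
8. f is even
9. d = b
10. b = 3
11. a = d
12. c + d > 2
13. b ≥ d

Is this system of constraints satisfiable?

Unsatisfiable

Constraint 2 fixes a = 4 and constraint 10 fixes b = 3. Constraints 9 and 11 give a = d = b, so a = b. But 4 ≠ 3 — contradiction.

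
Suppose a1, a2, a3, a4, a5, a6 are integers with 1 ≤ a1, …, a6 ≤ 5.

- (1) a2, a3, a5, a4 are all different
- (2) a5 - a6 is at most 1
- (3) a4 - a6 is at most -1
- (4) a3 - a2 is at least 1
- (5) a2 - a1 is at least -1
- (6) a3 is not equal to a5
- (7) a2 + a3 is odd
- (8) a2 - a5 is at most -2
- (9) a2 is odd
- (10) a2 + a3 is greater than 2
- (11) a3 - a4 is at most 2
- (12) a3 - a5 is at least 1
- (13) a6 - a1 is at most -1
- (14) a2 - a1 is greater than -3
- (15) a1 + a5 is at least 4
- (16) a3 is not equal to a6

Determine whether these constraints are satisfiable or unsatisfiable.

Unsatisfiable

Constraints 3, 5, 8, 11, 12, and 13 give a5 − a2 ≥ 2, a2 − a1 ≥ -1, a1 − a6 ≥ 1, a6 − a4 ≥ 1, a4 − a3 ≥ -2, a3 − a5 ≥ 1.
Adding all 6 inequalities: the left sides telescope to 0, and the right sides sum to 2 + (-1) + 1 + 1 + (-2) + 1 = 2. So 0 ≥ 2, which is false.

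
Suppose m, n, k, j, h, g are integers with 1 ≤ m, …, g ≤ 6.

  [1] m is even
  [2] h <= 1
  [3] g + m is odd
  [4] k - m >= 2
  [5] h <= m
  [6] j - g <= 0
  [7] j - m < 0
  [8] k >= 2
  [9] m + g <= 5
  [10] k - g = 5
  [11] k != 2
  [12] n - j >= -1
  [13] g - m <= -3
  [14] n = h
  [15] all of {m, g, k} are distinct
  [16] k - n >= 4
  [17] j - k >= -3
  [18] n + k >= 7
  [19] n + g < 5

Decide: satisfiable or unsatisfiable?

Unsatisfiable

Constraints 4, 6, 13, and 17 give j − k ≥ -3, k − m ≥ 2, m − g ≥ 3, g − j ≥ 0.
Adding all 4 inequalities: the left sides telescope to 0, and the right sides sum to (-3) + 2 + 3 + 0 = 2. So 0 ≥ 2, which is false.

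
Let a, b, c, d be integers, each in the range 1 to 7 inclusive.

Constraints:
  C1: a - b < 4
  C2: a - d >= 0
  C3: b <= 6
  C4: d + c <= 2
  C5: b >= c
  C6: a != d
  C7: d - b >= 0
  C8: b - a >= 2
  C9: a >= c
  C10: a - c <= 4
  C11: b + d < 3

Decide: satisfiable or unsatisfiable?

Constraints 2, 7, and 8 give b − a ≥ 2, a − d ≥ 0, d − b ≥ 0.
Adding all 3 inequalities: the left sides telescope to 0, and the right sides sum to 2 + 0 + 0 = 2. So 0 ≥ 2, which is false.

Unsatisfiable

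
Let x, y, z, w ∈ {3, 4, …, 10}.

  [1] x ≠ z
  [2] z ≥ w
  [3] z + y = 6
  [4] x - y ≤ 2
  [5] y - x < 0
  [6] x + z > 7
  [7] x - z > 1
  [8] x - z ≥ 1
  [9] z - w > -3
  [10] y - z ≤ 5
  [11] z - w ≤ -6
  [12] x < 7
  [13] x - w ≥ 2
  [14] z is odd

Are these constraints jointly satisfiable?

Constraints 4, 10, 11, and 13 give w − z ≥ 6, z − y ≥ -5, y − x ≥ -2, x − w ≥ 2.
Adding all 4 inequalities: the left sides telescope to 0, and the right sides sum to 6 + (-5) + (-2) + 2 = 1. So 0 ≥ 1, which is false.

Unsatisfiable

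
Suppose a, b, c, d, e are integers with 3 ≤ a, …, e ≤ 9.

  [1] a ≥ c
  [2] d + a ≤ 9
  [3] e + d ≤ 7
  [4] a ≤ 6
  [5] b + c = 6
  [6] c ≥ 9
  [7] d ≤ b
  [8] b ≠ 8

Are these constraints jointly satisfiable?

From constraints 1 and 6: a ≥ c and c ≥ 9, so a ≥ 9. From constraint 4: a ≤ 6. But 6 < 9, so no value of a works.

Unsatisfiable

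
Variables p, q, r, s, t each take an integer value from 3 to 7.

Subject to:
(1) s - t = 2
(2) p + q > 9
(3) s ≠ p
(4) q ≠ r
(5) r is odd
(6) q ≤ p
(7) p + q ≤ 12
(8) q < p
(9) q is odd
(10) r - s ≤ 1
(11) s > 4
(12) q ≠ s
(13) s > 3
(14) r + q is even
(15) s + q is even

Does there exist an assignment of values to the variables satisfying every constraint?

Take p = 6, q = 5, r = 7, s = 7, t = 5. Then constraint 1: s - t = 2; constraint 2: p + q = 11, and every other listed constraint is also met.

Satisfiable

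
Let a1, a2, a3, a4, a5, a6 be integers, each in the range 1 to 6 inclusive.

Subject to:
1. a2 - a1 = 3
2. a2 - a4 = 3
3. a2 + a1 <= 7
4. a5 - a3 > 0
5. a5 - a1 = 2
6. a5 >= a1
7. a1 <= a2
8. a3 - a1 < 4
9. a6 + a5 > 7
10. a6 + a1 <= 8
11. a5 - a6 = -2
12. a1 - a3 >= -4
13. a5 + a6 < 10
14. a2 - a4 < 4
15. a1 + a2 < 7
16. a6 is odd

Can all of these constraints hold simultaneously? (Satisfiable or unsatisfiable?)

Try a1 = 1, a2 = 4, a3 = 2, a4 = 1, a5 = 3, a6 = 5.
Check constraint 1: a2 - a1 = 3; constraint 2: a2 - a4 = 3. The remaining constraints are straightforward to verify.

Satisfiable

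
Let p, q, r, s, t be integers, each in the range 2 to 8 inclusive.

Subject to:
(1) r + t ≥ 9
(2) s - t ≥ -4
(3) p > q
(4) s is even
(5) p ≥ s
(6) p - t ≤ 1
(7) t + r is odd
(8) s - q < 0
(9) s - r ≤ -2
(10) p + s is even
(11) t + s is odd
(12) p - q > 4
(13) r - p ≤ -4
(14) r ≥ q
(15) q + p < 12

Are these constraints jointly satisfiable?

Unsatisfiable

Constraints 2, 6, 9, and 13 give p − r ≥ 4, r − s ≥ 2, s − t ≥ -4, t − p ≥ -1.
Adding all 4 inequalities: the left sides telescope to 0, and the right sides sum to 4 + 2 + (-4) + (-1) = 1. So 0 ≥ 1, which is false.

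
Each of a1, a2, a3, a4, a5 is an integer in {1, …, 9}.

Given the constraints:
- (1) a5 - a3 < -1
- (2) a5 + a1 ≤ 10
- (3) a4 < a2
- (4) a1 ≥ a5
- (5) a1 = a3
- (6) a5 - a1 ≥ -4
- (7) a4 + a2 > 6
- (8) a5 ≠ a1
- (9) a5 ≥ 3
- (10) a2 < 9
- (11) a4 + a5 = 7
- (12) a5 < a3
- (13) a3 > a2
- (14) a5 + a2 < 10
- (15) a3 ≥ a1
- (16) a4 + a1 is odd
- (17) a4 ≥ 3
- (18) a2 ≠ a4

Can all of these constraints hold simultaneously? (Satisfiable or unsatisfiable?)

Satisfiable

Try a1 = 6, a2 = 4, a3 = 6, a4 = 3, a5 = 4.
Check constraint 1: a5 - a3 = -2; constraint 2: a5 + a1 = 10. The remaining constraints are straightforward to verify.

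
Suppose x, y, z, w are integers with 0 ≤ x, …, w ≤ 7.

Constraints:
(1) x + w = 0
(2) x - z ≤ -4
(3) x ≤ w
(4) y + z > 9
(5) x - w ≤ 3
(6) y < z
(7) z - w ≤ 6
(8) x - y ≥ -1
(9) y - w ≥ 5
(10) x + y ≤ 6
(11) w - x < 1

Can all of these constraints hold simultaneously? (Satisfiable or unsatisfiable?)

Unsatisfiable

Constraints 2, 7, 8, and 9 give w − z ≥ -6, z − x ≥ 4, x − y ≥ -1, y − w ≥ 5.
Adding all 4 inequalities: the left sides telescope to 0, and the right sides sum to (-6) + 4 + (-1) + 5 = 2. So 0 ≥ 2, which is false.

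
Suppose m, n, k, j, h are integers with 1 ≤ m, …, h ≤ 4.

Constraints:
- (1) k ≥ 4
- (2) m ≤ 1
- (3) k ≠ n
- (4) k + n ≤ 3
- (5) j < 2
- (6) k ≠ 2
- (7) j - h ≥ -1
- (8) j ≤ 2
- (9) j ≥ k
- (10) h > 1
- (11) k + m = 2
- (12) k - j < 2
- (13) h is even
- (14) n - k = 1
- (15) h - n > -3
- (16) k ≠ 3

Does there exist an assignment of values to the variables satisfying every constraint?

From constraints 1 and 9: j ≥ k and k ≥ 4, so j ≥ 4. From constraint 5: j ≤ 1. But 1 < 4, so no value of j works.

Unsatisfiable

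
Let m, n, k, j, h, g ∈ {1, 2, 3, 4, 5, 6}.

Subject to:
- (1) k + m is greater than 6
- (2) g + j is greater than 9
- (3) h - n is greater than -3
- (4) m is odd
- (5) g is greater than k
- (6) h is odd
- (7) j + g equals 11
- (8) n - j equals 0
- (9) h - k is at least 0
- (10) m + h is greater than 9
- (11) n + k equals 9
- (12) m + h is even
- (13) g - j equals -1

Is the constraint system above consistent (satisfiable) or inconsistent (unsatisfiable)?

The assignment m = 5, n = 6, k = 3, j = 6, h = 5, g = 5 works:
  constraint 1 holds since k + m = 8.
  constraint 2 holds since g + j = 11.
  constraint 3 holds since h - n = -1.
The rest check out directly.

Satisfiable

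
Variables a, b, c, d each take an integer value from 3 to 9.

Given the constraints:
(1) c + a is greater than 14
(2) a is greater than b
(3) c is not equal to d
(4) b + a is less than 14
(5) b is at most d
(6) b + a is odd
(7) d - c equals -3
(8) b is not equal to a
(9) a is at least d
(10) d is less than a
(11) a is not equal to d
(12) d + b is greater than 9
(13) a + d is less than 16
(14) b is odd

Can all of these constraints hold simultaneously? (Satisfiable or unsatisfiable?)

Take a = 8, b = 5, c = 8, d = 5. Then constraint 1: c + a = 16; constraint 4: b + a = 13; constraint 7: d - c = -3, and every other listed constraint is also met.

Satisfiable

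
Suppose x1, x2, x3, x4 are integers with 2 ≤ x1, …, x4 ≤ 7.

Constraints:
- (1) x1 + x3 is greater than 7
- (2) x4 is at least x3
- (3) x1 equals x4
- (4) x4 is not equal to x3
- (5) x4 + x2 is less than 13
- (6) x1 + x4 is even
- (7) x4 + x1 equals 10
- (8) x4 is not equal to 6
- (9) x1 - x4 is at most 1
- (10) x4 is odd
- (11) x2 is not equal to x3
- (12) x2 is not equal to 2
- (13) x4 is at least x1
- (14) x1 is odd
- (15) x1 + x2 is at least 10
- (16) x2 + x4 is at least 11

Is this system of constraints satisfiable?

Satisfiable

Setting (x1, x2, x3, x4) = (5, 7, 4, 5) satisfies everything: constraint 1: x1 + x3 = 9; constraint 5: x4 + x2 = 12, and the others follow.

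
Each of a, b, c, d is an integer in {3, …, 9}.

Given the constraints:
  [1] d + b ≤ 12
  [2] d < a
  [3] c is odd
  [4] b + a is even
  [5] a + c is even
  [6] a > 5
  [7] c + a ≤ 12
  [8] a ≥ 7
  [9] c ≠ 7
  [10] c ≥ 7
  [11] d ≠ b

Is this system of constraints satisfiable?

From constraint 10: c ≥ 7. From constraint 8: a ≥ 7. Hence c + a ≥ 14. But constraint 7 requires c + a ≤ 12, and 12 < 14. Contradiction.

Unsatisfiable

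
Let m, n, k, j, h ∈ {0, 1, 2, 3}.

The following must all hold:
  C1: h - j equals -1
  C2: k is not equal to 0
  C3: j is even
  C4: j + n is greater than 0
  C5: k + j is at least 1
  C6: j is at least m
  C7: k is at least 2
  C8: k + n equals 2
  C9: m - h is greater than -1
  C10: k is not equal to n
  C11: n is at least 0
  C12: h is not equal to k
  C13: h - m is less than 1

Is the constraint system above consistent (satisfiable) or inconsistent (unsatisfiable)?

Satisfiable

Try m = 1, n = 0, k = 2, j = 2, h = 1.
Check constraint 1: h - j = -1; constraint 4: j + n = 2; constraint 5: k + j = 4. The remaining constraints are straightforward to verify.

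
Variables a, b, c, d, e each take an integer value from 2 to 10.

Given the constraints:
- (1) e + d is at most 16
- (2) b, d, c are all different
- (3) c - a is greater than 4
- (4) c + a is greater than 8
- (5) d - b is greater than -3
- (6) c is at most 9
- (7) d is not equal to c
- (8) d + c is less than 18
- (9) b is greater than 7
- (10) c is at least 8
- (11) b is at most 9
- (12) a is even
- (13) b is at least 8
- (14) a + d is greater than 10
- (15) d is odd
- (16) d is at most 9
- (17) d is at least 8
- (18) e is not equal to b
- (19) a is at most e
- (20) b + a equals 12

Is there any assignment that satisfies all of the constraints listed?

Unsatisfiable

Constraints 6, 10, 11, 13, 16, and 17 confine each of b, d, c to the 2 values {8, 9}.
Constraint 2 requires all 3 of them to be distinct, but only 2 values are available — impossible by the pigeonhole principle.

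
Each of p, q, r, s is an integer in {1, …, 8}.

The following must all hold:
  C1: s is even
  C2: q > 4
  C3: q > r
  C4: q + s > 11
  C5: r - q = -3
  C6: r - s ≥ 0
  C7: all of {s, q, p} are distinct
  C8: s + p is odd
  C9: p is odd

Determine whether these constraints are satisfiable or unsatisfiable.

Try p = 1, q = 8, r = 5, s = 4.
Check constraint 4: q + s = 12; constraint 5: r - q = -3; constraint 6: r - s = 1. The remaining constraints are straightforward to verify.

Satisfiable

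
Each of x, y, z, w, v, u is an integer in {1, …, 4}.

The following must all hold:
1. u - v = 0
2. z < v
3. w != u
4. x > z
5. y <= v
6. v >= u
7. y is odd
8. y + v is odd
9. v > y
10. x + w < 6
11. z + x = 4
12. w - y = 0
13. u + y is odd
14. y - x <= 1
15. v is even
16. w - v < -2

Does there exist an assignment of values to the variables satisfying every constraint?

Satisfiable

Take x = 3, y = 1, z = 1, w = 1, v = 4, u = 4. Then constraint 1: u - v = 0; constraint 10: x + w = 4; constraint 11: z + x = 4, and every other listed constraint is also met.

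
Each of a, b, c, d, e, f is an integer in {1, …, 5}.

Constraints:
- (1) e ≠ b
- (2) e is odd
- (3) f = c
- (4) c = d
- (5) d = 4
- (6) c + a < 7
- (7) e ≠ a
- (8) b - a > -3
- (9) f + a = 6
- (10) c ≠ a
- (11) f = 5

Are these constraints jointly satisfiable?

Constraint 11 fixes f = 5 and constraint 5 fixes d = 4. Constraints 3 and 4 give f = c = d, so f = d. But 5 ≠ 4 — contradiction.

Unsatisfiable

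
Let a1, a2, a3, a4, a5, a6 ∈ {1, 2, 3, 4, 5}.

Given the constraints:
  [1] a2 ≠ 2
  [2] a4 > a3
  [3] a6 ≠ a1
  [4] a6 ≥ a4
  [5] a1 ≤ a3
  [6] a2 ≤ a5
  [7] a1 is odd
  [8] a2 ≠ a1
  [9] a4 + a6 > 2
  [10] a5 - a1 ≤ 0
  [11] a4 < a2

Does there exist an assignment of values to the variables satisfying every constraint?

Constraints 2, 5, 6, 10, and 11 give a5 ≤ a1, a1 ≤ a3, a3 < a4, a4 < a2, a2 ≤ a5. Chaining: a5 ≤ a1 ≤ a3 < a4 < a2 ≤ a5, which forces a5 < a5 — impossible.

Unsatisfiable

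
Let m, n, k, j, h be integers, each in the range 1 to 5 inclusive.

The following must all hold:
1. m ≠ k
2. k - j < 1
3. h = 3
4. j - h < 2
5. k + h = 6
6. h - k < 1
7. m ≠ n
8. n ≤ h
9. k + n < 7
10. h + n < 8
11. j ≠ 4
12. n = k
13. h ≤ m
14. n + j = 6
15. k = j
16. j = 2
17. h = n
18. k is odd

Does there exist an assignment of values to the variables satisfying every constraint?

Unsatisfiable

Constraint 3 fixes h = 3 and constraint 16 fixes j = 2. Constraints 12, 15, and 17 give h = n = k = j, so h = j. But 3 ≠ 2 — contradiction.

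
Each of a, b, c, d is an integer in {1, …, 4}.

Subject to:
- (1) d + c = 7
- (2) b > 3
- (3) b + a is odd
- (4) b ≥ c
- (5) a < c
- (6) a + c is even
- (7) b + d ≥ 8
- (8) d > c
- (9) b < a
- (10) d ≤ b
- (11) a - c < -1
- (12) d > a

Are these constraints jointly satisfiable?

Unsatisfiable

Constraints 5, 8, 9, and 10 give d ≤ b, b < a, a < c, c < d. Chaining: d ≤ b < a < c < d, which forces d < d — impossible.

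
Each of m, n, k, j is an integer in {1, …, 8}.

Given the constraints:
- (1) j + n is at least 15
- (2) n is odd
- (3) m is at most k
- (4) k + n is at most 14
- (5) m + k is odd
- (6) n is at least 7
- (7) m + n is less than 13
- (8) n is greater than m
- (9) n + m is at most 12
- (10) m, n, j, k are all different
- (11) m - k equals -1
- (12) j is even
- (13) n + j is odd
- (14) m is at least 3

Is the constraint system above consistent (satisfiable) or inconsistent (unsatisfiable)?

Satisfiable

Try m = 4, n = 7, k = 5, j = 8.
Check constraint 1: j + n = 15; constraint 4: k + n = 12. The remaining constraints are straightforward to verify.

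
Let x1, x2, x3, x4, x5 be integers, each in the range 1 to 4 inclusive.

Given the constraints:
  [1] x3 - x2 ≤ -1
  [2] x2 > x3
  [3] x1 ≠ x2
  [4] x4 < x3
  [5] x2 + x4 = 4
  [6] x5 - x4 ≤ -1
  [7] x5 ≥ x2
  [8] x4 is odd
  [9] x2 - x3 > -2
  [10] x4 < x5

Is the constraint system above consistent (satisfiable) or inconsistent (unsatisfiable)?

Constraints 1, 4, 6, and 7 give x2 ≤ x5, x5 < x4, x4 < x3, x3 < x2. Chaining: x2 ≤ x5 < x4 < x3 < x2, which forces x2 < x2 — impossible.

Unsatisfiable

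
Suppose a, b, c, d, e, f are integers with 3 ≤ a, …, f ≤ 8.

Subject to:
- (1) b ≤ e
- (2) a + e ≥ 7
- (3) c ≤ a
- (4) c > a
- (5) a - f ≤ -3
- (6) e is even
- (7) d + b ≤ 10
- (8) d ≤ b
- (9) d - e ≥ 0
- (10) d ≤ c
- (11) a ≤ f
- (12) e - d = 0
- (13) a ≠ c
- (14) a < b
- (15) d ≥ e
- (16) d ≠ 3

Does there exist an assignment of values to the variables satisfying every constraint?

Constraints 1, 3, 10, 14, and 15 give b ≤ e, e ≤ d, d ≤ c, c ≤ a, a < b. Chaining: b ≤ e ≤ d ≤ c ≤ a < b, which forces b < b — impossible.

Unsatisfiable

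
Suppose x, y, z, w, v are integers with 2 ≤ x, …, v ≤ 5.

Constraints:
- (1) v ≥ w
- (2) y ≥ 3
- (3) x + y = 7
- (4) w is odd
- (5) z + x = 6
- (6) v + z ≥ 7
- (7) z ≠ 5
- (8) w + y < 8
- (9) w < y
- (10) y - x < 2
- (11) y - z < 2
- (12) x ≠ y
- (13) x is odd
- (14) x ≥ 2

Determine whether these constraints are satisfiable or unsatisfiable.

Satisfiable

Take x = 3, y = 4, z = 3, w = 3, v = 4. Then constraint 3: x + y = 7; constraint 5: z + x = 6; constraint 6: v + z = 7, and every other listed constraint is also met.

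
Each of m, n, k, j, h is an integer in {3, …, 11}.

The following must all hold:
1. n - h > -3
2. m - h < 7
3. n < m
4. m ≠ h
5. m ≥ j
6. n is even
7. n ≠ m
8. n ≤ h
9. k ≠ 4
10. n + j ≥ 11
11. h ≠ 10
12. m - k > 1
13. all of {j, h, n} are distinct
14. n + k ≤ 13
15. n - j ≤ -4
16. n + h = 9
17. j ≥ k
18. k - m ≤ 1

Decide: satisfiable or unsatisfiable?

Satisfiable

The assignment m = 10, n = 4, k = 8, j = 9, h = 5 works:
  constraint 1 holds since n - h = -1.
  constraint 2 holds since m - h = 5.
The rest check out directly.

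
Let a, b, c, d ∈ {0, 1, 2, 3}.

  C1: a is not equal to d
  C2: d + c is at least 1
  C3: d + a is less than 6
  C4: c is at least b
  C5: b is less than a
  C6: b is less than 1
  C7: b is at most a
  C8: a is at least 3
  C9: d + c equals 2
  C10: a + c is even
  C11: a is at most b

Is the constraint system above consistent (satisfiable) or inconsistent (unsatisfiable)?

Unsatisfiable

From constraints 8 and 11: b ≥ a and a ≥ 3, so b ≥ 3. From constraint 6: b ≤ 0. But 0 < 3, so no value of b works.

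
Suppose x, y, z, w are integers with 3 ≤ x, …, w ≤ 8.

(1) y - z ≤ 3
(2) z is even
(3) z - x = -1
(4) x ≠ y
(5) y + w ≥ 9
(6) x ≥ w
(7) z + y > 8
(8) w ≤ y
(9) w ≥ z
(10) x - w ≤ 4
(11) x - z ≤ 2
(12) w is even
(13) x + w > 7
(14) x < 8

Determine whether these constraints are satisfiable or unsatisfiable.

Satisfiable

Try x = 5, y = 7, z = 4, w = 4.
Check constraint 1: y - z = 3; constraint 3: z - x = -1; constraint 5: y + w = 11. The remaining constraints are straightforward to verify.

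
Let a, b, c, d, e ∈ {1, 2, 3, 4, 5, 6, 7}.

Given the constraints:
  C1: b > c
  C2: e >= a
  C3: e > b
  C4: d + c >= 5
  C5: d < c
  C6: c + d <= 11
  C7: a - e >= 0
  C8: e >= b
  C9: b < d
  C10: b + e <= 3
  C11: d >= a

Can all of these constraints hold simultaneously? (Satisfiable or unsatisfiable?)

Constraints 1, 3, 5, 7, and 11 give d < c, c < b, b < e, e ≤ a, a ≤ d. Chaining: d < c < b < e ≤ a ≤ d, which forces d < d — impossible.

Unsatisfiable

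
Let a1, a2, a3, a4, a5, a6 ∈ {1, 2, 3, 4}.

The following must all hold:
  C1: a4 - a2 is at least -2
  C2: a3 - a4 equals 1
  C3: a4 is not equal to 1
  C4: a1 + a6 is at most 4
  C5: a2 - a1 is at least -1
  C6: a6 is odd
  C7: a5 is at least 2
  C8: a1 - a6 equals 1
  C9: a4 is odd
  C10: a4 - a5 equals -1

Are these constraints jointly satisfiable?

Try a1 = 2, a2 = 2, a3 = 4, a4 = 3, a5 = 4, a6 = 1.
Check constraint 1: a4 - a2 = 1; constraint 2: a3 - a4 = 1; constraint 4: a1 + a6 = 3. The remaining constraints are straightforward to verify.

Satisfiable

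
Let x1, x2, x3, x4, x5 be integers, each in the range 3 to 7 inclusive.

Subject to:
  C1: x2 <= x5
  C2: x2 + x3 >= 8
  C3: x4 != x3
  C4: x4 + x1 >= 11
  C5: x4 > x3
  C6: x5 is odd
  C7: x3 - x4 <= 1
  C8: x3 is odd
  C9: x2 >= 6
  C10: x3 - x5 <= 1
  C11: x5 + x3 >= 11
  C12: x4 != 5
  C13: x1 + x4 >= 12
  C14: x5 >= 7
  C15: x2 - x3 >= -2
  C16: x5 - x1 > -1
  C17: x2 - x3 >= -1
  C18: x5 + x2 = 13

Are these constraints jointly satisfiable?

Satisfiable

Try x1 = 7, x2 = 6, x3 = 5, x4 = 7, x5 = 7.
Check constraint 2: x2 + x3 = 11; constraint 4: x4 + x1 = 14; constraint 7: x3 - x4 = -2. The remaining constraints are straightforward to verify.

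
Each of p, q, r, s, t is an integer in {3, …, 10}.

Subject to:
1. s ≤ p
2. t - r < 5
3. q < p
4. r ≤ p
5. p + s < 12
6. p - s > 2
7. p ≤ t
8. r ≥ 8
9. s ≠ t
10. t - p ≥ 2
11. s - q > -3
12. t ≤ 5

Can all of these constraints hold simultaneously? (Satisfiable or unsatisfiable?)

Unsatisfiable

From constraints 4 and 8: p ≥ r and r ≥ 8, so p ≥ 8. From constraints 7 and 12: p ≤ t and t ≤ 5, so p ≤ 5. But 5 < 8, so no value of p works.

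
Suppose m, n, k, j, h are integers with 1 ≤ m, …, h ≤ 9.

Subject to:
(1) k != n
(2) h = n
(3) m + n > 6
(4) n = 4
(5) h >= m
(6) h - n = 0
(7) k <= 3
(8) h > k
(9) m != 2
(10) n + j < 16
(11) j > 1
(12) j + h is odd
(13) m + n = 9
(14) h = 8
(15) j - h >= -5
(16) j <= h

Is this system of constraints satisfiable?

Constraint 14 fixes h = 8 and constraint 4 fixes n = 4, but constraint 2 requires h = n. Since 8 ≠ 4, contradiction.

Unsatisfiable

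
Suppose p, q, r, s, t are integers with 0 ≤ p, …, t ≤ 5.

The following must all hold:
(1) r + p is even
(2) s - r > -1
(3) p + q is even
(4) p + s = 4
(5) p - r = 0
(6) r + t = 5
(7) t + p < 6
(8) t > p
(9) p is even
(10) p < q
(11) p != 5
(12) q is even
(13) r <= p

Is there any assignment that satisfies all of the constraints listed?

The assignment p = 2, q = 4, r = 2, s = 2, t = 3 works:
  constraint 2 holds since s - r = 0.
  constraint 4 holds since p + s = 4.
  constraint 5 holds since p - r = 0.
The rest check out directly.

Satisfiable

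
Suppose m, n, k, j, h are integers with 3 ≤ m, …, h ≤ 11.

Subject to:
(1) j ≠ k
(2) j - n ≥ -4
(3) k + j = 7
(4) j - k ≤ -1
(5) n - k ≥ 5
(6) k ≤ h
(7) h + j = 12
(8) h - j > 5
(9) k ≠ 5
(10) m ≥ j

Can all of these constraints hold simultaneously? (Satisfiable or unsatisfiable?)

Unsatisfiable

Constraints 2, 4, and 5 give j − n ≥ -4, n − k ≥ 5, k − j ≥ 1.
Adding all 3 inequalities: the left sides telescope to 0, and the right sides sum to (-4) + 5 + 1 = 2. So 0 ≥ 2, which is false.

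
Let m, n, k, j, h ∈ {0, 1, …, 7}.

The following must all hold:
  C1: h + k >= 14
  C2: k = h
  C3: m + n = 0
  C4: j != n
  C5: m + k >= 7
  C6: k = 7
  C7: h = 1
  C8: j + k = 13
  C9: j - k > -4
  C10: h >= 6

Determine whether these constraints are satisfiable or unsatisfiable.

Constraint 6 fixes k = 7 and constraint 7 fixes h = 1, but constraint 2 requires k = h. Since 7 ≠ 1, contradiction.

Unsatisfiable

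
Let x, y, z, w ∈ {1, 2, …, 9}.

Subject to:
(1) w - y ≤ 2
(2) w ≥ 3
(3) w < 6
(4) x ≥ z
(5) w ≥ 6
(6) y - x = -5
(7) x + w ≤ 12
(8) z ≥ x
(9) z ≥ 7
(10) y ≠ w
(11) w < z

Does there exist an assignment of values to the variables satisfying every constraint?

Unsatisfiable

From constraints 4 and 9: x ≥ z ≥ 7. From constraint 5: w ≥ 6. Hence x + w ≥ 13. But constraint 7 requires x + w ≤ 12, and 12 < 13. Contradiction.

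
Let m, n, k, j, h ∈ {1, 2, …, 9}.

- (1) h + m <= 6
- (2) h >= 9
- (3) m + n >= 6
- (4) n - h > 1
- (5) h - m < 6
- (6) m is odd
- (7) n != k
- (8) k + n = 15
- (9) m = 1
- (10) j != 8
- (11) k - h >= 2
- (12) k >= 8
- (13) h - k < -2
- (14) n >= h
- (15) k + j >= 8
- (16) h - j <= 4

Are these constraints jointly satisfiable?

From constraint 12: k ≥ 8. From constraints 2 and 14: n ≥ h ≥ 9. Hence k + n ≥ 17. But constraint 8 requires k + n = 15, and 15 < 17. Contradiction.

Unsatisfiable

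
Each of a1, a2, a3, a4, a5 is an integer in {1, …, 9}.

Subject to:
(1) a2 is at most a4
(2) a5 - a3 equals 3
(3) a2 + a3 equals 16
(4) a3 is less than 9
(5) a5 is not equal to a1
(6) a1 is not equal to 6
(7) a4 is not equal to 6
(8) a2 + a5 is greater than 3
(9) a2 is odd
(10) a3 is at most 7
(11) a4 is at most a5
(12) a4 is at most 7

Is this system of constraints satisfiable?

Unsatisfiable

From constraints 1 and 12: a2 ≤ a4 ≤ 7. From constraint 10: a3 ≤ 7. Hence a2 + a3 ≤ 14. But constraint 3 requires a2 + a3 = 16, and 16 > 14. Contradiction.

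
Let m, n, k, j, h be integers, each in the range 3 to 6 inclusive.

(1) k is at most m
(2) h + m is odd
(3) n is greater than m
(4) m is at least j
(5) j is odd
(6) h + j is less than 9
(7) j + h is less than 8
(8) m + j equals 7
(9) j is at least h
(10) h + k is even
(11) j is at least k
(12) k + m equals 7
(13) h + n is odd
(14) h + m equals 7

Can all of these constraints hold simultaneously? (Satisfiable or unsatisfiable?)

Setting (m, n, k, j, h) = (4, 6, 3, 3, 3) satisfies everything: constraint 6: h + j = 6; constraint 7: j + h = 6; constraint 8: m + j = 7, and the others follow.

Satisfiable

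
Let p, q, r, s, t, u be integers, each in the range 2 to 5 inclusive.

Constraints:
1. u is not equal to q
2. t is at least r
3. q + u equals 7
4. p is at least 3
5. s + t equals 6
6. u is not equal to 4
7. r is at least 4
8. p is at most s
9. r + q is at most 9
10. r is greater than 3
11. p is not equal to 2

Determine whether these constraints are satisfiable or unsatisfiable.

From constraints 4 and 8: s ≥ p ≥ 3. From constraints 2 and 7: t ≥ r ≥ 4. Hence s + t ≥ 7. But constraint 5 requires s + t = 6, and 6 < 7. Contradiction.

Unsatisfiable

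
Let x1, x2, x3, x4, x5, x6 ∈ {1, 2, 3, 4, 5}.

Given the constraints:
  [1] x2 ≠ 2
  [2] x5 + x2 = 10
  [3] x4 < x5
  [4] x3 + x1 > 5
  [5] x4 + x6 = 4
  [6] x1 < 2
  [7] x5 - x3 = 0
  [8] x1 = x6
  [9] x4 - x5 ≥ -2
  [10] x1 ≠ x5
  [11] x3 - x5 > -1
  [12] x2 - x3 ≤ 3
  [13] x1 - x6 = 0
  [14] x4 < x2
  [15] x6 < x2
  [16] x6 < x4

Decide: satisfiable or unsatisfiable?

Satisfiable

Setting (x1, x2, x3, x4, x5, x6) = (1, 5, 5, 3, 5, 1) satisfies everything: constraint 2: x5 + x2 = 10; constraint 4: x3 + x1 = 6, and the others follow.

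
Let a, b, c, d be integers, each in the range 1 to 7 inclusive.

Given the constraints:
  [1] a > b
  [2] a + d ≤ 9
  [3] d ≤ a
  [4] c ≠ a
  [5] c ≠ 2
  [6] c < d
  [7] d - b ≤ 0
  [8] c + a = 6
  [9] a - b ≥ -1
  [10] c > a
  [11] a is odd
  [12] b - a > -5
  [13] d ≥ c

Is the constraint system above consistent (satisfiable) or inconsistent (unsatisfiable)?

Constraints 1, 6, 7, and 10 give b < a, a < c, c < d, d ≤ b. Chaining: b < a < c < d ≤ b, which forces b < b — impossible.

Unsatisfiable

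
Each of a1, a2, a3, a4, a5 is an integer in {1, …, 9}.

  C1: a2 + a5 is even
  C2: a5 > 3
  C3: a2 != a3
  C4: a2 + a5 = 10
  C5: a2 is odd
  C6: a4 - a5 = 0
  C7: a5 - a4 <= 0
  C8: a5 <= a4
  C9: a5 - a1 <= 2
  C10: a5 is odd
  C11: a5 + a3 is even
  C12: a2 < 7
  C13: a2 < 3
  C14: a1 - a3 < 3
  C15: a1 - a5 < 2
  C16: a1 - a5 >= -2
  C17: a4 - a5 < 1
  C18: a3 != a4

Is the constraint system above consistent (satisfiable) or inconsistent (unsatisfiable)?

Satisfiable

One satisfying assignment is a1 = 9, a2 = 1, a3 = 7, a4 = 9, a5 = 9.
For the less obvious constraints — constraint 4: a2 + a5 = 10; constraint 6: a4 - a5 = 0 — and the others hold by inspection.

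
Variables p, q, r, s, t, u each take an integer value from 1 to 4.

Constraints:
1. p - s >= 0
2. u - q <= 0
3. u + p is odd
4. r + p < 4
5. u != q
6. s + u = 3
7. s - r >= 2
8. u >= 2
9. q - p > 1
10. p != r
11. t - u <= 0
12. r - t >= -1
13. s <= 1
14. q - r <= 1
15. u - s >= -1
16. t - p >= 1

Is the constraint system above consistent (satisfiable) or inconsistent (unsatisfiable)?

Constraints 1, 2, 7, 11, 14, and 16 give r − q ≥ -1, q − u ≥ 0, u − t ≥ 0, t − p ≥ 1, p − s ≥ 0, s − r ≥ 2.
Adding all 6 inequalities: the left sides telescope to 0, and the right sides sum to (-1) + 0 + 0 + 1 + 0 + 2 = 2. So 0 ≥ 2, which is false.

Unsatisfiable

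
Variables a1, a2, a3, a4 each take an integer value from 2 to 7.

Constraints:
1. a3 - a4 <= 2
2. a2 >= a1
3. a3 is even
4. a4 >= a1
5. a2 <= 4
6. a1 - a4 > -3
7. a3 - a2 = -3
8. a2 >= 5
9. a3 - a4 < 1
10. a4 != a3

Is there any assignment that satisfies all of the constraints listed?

Unsatisfiable

From constraint 8: a2 ≥ 5. From constraint 5: a2 ≤ 4. But 4 < 5, so no value of a2 works.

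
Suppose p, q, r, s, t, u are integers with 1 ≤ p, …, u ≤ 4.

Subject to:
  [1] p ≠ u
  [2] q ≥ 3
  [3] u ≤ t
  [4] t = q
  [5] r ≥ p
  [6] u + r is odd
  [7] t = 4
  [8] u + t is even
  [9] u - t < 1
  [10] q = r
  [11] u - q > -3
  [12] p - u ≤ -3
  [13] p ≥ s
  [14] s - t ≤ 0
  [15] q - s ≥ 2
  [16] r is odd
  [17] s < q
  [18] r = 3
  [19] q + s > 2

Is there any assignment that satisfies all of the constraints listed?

Unsatisfiable

Constraint 7 fixes t = 4 and constraint 18 fixes r = 3. Constraints 4 and 10 give t = q = r, so t = r. But 4 ≠ 3 — contradiction.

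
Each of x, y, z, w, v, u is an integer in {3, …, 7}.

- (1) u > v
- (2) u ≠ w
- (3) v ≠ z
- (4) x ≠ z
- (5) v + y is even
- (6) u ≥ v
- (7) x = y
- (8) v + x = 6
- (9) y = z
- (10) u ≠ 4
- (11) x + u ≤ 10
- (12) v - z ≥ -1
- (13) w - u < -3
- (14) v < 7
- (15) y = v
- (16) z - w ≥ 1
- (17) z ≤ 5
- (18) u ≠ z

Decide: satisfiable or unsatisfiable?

From constraints 7 and 9, x = y = z, so x = z. But constraint 4 says x ≠ z. Contradiction.

Unsatisfiable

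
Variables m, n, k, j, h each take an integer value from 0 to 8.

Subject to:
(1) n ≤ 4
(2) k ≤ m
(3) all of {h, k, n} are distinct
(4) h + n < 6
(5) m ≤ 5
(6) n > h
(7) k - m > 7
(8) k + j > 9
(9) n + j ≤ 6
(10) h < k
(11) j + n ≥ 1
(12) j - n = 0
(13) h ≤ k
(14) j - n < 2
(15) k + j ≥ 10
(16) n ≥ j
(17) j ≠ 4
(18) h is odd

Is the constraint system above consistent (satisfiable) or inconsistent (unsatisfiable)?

From constraints 2 and 5: k ≤ m ≤ 5. From constraints 1 and 16: j ≤ n ≤ 4. Hence k + j ≤ 9. But constraint 15 requires k + j ≥ 10, and 10 > 9. Contradiction.

Unsatisfiable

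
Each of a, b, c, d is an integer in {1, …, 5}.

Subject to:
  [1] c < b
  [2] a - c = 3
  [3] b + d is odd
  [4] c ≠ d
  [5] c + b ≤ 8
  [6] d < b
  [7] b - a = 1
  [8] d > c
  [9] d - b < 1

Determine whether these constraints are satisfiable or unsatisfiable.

Try a = 4, b = 5, c = 1, d = 4.
Check constraint 2: a - c = 3; constraint 5: c + b = 6; constraint 7: b - a = 1. The remaining constraints are straightforward to verify.

Satisfiable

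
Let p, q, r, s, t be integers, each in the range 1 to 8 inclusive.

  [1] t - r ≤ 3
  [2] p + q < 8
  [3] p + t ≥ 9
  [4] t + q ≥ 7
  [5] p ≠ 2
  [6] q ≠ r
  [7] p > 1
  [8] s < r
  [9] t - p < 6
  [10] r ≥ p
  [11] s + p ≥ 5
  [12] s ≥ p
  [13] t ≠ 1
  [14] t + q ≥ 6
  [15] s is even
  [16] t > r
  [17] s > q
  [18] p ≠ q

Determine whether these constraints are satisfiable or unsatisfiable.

Satisfiable

Take p = 4, q = 1, r = 6, s = 4, t = 8. Then constraint 1: t - r = 2; constraint 2: p + q = 5, and every other listed constraint is also met.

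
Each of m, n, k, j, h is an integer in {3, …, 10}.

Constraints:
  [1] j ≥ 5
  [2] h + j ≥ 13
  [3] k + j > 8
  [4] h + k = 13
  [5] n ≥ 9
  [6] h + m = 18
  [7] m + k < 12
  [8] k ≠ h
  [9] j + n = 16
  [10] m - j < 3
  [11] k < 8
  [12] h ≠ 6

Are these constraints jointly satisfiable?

Setting (m, n, k, j, h) = (8, 10, 3, 6, 10) satisfies everything: constraint 2: h + j = 16; constraint 3: k + j = 9; constraint 4: h + k = 13, and the others follow.

Satisfiable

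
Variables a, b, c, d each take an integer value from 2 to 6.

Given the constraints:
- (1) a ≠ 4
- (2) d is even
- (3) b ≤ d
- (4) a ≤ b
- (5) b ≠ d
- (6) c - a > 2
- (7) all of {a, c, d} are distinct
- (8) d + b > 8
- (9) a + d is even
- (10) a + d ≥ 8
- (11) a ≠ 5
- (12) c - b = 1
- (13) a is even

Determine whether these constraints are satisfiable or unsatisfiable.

Setting (a, b, c, d) = (2, 4, 5, 6) satisfies everything: constraint 6: c - a = 3; constraint 8: d + b = 10; constraint 10: a + d = 8, and the others follow.

Satisfiable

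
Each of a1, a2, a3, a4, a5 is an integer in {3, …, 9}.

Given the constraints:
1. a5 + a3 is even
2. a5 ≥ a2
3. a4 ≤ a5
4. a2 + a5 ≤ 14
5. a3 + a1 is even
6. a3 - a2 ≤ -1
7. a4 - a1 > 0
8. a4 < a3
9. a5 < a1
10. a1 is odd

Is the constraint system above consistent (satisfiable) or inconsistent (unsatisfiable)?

Constraints 2, 6, 7, 8, and 9 give a3 < a2, a2 ≤ a5, a5 < a1, a1 < a4, a4 < a3. Chaining: a3 < a2 ≤ a5 < a1 < a4 < a3, which forces a3 < a3 — impossible.

Unsatisfiable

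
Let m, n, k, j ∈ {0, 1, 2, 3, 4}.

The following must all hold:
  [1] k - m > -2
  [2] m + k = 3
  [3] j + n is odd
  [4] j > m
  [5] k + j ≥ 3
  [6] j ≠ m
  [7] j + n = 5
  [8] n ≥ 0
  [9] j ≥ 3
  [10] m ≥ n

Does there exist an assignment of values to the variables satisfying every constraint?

Take m = 2, n = 1, k = 1, j = 4. Then constraint 1: k - m = -1; constraint 2: m + k = 3; constraint 5: k + j = 5, and every other listed constraint is also met.

Satisfiable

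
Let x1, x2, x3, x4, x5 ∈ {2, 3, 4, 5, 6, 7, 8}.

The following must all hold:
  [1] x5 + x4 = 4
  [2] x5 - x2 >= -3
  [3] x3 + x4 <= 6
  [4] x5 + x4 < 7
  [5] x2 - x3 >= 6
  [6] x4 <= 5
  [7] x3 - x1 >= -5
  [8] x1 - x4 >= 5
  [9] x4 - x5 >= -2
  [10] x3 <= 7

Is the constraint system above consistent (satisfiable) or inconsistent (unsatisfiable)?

Constraints 2, 5, 7, 8, and 9 give x3 − x1 ≥ -5, x1 − x4 ≥ 5, x4 − x5 ≥ -2, x5 − x2 ≥ -3, x2 − x3 ≥ 6.
Adding all 5 inequalities: the left sides telescope to 0, and the right sides sum to (-5) + 5 + (-2) + (-3) + 6 = 1. So 0 ≥ 1, which is false.

Unsatisfiable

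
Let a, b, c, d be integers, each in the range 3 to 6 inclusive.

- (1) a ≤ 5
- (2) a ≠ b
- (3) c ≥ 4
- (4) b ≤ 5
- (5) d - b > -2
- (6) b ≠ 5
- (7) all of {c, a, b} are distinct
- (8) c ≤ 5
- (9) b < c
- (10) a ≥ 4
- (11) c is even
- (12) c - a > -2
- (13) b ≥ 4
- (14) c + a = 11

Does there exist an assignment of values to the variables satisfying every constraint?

Unsatisfiable

Constraints 1, 3, 4, 8, 10, and 13 confine each of c, a, b to the 2 values {4, 5}.
Constraint 7 requires all 3 of them to be distinct, but only 2 values are available — impossible by the pigeonhole principle.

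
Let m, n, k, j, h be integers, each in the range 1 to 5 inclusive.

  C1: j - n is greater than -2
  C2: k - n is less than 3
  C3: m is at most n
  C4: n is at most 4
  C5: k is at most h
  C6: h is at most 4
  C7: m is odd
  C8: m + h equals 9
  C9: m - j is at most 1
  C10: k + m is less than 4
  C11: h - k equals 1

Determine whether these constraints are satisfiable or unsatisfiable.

Unsatisfiable

From constraints 3 and 4: m ≤ n ≤ 4. From constraint 6: h ≤ 4. Hence m + h ≤ 8. But constraint 8 requires m + h = 9, and 9 > 8. Contradiction.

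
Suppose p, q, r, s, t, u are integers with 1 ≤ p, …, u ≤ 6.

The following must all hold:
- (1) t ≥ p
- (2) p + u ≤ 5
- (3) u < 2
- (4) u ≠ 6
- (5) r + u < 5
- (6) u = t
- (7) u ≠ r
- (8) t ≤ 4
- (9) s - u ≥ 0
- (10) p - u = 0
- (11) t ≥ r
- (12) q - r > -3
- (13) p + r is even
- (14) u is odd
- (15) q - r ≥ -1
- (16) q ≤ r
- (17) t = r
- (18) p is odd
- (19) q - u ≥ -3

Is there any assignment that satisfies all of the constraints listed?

From constraints 6 and 17, u = t = r, so u = r. But constraint 7 says u ≠ r. Contradiction.

Unsatisfiable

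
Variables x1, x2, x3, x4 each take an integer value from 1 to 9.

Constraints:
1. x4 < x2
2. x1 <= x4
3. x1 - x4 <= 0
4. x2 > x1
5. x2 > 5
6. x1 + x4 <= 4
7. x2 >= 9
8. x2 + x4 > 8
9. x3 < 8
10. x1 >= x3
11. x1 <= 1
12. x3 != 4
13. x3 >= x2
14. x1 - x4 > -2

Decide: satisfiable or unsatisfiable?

Unsatisfiable

From constraints 7 and 13: x3 ≥ x2 and x2 ≥ 9, so x3 ≥ 9. From constraints 10 and 11: x3 ≤ x1 and x1 ≤ 1, so x3 ≤ 1. But 1 < 9, so no value of x3 works.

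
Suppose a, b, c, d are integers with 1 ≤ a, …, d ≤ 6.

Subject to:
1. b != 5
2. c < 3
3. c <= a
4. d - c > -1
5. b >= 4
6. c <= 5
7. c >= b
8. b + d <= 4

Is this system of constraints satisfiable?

Unsatisfiable

From constraints 5 and 7: c ≥ b and b ≥ 4, so c ≥ 4. From constraint 2: c ≤ 2. But 2 < 4, so no value of c works.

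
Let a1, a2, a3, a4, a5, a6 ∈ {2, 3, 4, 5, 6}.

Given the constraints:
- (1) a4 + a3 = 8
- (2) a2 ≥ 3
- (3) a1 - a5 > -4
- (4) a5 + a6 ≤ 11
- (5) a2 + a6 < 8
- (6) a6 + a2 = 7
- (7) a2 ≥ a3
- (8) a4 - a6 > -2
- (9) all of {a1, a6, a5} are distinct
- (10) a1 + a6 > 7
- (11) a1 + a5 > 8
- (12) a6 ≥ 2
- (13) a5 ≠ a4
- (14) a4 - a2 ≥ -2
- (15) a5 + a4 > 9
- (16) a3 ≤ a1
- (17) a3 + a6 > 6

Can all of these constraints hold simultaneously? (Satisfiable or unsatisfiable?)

Take a1 = 5, a2 = 4, a3 = 4, a4 = 4, a5 = 6, a6 = 3. Then constraint 1: a4 + a3 = 8; constraint 3: a1 - a5 = -1; constraint 4: a5 + a6 = 9, and every other listed constraint is also met.

Satisfiable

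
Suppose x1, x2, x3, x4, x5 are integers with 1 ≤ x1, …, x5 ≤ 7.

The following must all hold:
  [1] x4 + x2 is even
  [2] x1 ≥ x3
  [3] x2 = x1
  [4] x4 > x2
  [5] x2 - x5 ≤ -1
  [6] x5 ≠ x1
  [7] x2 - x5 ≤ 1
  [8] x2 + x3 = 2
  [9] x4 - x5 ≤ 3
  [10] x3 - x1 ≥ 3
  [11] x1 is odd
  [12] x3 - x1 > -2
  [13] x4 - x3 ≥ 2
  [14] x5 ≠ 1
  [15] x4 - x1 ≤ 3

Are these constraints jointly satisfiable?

Constraints 10, 13, and 15 give x4 − x3 ≥ 2, x3 − x1 ≥ 3, x1 − x4 ≥ -3.
Adding all 3 inequalities: the left sides telescope to 0, and the right sides sum to 2 + 3 + (-3) = 2. So 0 ≥ 2, which is false.

Unsatisfiable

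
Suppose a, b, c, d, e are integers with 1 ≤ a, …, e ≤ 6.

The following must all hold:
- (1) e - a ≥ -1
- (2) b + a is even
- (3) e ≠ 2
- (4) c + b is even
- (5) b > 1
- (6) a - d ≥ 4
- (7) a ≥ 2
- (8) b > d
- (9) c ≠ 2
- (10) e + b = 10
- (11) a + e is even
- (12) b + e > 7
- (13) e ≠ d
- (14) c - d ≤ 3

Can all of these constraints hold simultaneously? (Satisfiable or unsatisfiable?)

Take a = 5, b = 5, c = 1, d = 1, e = 5. Then constraint 1: e - a = 0; constraint 6: a - d = 4, and every other listed constraint is also met.

Satisfiable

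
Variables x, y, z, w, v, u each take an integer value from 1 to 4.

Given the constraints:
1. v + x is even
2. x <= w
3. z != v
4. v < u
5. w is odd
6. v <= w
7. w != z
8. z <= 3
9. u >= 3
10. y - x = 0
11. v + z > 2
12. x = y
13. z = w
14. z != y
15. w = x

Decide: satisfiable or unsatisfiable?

From constraints 12, 13, and 15, z = w = x = y, so z = y. But constraint 14 says z ≠ y. Contradiction.

Unsatisfiable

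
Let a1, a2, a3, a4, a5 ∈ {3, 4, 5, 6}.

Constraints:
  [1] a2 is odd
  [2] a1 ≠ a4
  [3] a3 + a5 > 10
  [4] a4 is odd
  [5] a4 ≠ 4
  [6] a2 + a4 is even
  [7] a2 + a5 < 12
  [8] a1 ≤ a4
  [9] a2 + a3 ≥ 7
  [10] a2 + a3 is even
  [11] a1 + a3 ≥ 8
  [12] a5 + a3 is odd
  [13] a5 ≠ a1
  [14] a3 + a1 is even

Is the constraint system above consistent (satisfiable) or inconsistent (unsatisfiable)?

The assignment a1 = 3, a2 = 5, a3 = 5, a4 = 5, a5 = 6 works:
  constraint 3 holds since a3 + a5 = 11.
  constraint 7 holds since a2 + a5 = 11.
  constraint 9 holds since a2 + a3 = 10.
The rest check out directly.

Satisfiable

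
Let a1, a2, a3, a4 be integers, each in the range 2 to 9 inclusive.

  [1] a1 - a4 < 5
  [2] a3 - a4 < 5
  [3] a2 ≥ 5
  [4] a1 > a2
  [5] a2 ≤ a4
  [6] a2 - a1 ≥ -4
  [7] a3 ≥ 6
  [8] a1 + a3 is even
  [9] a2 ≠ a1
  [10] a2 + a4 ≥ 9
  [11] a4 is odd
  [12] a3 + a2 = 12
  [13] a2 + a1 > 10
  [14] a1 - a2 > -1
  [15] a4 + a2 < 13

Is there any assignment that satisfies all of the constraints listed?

Take a1 = 7, a2 = 5, a3 = 7, a4 = 5. Then constraint 1: a1 - a4 = 2; constraint 2: a3 - a4 = 2, and every other listed constraint is also met.

Satisfiable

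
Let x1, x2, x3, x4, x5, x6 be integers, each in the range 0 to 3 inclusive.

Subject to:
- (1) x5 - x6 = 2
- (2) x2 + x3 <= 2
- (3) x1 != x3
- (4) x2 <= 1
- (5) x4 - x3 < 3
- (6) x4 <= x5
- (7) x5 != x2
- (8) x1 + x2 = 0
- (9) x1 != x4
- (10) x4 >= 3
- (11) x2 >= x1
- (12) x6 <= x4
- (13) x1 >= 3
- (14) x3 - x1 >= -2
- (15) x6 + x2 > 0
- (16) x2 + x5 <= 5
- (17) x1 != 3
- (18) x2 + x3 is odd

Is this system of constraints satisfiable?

Unsatisfiable

From constraints 11 and 13: x2 ≥ x1 ≥ 3. From constraints 6 and 10: x5 ≥ x4 ≥ 3. Hence x2 + x5 ≥ 6. But constraint 16 requires x2 + x5 ≤ 5, and 5 < 6. Contradiction.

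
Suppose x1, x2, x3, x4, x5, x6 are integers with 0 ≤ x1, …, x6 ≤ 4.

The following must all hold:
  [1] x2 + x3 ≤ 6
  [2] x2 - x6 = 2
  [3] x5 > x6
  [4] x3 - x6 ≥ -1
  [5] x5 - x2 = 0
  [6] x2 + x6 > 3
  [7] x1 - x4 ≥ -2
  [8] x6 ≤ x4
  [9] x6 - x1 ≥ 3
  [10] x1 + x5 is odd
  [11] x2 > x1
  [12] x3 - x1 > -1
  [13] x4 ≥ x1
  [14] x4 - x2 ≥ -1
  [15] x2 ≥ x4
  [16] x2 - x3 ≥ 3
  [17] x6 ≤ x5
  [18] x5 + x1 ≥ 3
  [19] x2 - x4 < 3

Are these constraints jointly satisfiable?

Unsatisfiable

Constraints 4, 7, 9, 14, and 16 give x4 − x2 ≥ -1, x2 − x3 ≥ 3, x3 − x6 ≥ -1, x6 − x1 ≥ 3, x1 − x4 ≥ -2.
Adding all 5 inequalities: the left sides telescope to 0, and the right sides sum to (-1) + 3 + (-1) + 3 + (-2) = 2. So 0 ≥ 2, which is false.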